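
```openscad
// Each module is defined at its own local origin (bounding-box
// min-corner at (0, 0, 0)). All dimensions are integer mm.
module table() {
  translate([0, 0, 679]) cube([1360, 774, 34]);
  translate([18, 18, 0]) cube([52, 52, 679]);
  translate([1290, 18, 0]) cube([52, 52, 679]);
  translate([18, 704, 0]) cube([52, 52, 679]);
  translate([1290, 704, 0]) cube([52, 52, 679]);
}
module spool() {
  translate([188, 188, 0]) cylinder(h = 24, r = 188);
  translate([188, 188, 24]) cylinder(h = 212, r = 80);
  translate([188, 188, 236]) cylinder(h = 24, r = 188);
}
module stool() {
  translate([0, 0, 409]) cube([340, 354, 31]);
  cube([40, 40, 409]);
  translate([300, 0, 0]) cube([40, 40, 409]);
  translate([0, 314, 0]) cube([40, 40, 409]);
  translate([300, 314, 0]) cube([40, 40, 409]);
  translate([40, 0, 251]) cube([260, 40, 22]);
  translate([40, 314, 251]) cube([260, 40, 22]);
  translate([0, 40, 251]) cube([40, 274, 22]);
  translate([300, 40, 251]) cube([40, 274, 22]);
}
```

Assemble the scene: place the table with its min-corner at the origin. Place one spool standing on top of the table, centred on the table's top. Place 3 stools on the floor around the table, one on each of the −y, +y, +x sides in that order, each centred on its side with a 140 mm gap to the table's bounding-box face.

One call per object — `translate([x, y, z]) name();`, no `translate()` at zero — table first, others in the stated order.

table();
translate([492, 199, 713]) spool();
translate([510, -494, 0]) stool();
translate([510, 914, 0]) stool();
translate([1500, 210, 0]) stool();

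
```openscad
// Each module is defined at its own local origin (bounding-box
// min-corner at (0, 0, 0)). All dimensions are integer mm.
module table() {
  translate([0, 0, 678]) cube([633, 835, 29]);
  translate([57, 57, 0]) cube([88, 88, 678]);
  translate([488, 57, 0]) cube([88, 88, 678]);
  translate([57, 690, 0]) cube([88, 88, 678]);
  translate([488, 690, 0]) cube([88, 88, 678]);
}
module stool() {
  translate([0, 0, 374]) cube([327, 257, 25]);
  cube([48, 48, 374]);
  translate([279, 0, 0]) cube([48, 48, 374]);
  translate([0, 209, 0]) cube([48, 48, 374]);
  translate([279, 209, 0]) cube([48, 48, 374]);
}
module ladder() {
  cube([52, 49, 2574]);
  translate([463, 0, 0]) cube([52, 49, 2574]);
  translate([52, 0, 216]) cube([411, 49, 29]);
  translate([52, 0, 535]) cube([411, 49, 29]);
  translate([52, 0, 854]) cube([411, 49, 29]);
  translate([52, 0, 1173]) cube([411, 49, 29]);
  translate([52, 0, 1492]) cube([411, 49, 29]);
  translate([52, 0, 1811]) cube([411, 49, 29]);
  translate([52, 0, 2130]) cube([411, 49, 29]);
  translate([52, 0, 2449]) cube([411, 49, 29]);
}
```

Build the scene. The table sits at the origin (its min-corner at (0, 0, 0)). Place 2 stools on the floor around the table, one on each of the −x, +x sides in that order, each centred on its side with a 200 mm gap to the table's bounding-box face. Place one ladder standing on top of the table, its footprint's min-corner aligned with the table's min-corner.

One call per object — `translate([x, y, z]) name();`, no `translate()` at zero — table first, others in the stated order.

table();
translate([-527, 289, 0]) stool();
translate([833, 289, 0]) stool();
translate([0, 0, 707]) ladder();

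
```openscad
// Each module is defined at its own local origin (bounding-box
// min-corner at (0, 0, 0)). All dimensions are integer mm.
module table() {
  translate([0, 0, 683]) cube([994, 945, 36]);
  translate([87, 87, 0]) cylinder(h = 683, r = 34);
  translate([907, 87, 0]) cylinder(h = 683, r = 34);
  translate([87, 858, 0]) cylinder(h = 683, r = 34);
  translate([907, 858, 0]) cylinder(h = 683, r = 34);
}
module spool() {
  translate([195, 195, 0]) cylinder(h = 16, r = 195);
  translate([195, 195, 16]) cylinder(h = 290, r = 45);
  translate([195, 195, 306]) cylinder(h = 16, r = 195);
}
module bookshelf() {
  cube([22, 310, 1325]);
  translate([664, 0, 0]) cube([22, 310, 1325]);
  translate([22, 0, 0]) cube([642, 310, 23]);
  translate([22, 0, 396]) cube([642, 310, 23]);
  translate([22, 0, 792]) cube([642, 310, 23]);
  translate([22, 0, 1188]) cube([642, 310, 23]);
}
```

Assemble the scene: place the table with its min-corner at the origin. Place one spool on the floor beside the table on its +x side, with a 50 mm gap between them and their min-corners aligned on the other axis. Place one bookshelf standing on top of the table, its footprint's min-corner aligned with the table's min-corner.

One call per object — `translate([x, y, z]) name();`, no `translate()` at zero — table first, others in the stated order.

table();
translate([1044, 0, 0]) spool();
translate([0, 0, 719]) bookshelf();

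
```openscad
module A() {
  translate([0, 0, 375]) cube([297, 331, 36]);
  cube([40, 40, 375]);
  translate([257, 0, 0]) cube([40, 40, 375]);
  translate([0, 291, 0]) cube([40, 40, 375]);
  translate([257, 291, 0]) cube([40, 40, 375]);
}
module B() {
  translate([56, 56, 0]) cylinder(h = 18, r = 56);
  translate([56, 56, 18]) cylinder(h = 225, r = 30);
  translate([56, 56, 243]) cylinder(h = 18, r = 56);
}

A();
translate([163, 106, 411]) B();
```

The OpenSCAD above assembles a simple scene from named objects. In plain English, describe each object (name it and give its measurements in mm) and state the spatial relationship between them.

A is a simple wooden stool: a rectangular seat 297 mm (x) by 331 mm (y), 36 mm thick, top face at z = 411 mm, on four square legs, each 40×40 mm in cross-section. The legs rest on z = 0, each flush with a corner of the seat.

B is a spool: two coaxial disc flanges of radius 56 mm and thickness 18 mm, joined by a core cylinder of radius 30 mm and height 225 mm. The lower flange rests on z = 0 and the three cylinders share a vertical axis.

The spool is on top of the stool.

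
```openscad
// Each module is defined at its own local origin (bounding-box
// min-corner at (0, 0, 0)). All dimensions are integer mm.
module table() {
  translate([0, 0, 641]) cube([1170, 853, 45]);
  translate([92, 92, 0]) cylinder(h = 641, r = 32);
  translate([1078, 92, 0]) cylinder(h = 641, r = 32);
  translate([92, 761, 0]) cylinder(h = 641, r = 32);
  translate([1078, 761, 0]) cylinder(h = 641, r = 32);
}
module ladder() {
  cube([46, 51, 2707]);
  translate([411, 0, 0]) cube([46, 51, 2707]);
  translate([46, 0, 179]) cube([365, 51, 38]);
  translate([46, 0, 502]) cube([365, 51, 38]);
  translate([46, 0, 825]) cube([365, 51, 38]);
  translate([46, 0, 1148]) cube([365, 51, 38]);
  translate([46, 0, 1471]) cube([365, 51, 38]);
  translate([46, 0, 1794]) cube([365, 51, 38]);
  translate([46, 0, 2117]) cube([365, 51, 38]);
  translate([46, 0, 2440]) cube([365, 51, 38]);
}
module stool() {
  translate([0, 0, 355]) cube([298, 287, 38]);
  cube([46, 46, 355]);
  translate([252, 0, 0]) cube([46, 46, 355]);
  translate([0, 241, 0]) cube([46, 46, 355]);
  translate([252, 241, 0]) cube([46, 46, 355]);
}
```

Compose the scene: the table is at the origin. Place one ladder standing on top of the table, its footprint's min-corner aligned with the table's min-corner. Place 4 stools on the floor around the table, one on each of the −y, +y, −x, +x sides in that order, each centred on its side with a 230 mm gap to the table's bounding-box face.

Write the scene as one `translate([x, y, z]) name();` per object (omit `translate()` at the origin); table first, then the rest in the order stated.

table();
translate([0, 0, 686]) ladder();
translate([436, -517, 0]) stool();
translate([436, 1083, 0]) stool();
translate([-528, 283, 0]) stool();
translate([1400, 283, 0]) stool();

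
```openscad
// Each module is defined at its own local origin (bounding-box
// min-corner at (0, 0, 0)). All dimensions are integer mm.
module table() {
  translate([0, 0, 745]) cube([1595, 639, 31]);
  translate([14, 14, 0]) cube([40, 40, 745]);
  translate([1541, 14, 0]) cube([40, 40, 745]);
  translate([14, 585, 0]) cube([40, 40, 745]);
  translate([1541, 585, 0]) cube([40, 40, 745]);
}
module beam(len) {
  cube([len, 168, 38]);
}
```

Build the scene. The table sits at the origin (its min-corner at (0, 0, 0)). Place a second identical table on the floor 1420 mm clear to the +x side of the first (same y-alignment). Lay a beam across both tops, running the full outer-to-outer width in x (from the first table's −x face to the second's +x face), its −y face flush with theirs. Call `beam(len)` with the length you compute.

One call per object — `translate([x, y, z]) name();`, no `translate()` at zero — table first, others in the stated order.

table();
translate([3015, 0, 0]) table();
translate([0, 0, 776]) beam(4610);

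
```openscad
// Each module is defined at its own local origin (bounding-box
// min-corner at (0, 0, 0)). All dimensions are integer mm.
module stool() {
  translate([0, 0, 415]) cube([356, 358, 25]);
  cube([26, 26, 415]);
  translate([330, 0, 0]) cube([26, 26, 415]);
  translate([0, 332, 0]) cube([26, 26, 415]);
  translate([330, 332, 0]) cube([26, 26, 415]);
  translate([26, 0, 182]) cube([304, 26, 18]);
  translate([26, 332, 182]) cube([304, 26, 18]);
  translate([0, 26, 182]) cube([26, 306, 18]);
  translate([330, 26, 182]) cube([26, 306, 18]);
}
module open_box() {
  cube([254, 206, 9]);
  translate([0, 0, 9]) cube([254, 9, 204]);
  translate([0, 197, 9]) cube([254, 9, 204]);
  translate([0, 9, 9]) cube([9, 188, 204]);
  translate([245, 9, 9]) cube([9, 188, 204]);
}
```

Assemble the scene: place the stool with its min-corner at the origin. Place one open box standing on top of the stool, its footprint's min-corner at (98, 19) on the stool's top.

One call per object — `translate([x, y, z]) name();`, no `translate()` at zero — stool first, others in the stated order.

stool();
translate([98, 19, 440]) open_box();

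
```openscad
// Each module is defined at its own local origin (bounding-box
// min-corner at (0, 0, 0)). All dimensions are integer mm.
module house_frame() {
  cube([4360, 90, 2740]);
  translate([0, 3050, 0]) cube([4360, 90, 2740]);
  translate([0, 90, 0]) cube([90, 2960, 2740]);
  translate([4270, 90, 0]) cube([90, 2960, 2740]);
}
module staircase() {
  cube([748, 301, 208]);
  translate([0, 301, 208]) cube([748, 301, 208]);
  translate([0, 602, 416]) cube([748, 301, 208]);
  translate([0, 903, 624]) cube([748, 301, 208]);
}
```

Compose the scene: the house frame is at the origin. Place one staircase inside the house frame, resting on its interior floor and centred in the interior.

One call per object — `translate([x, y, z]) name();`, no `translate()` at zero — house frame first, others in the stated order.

house_frame();
translate([1806, 968, 0]) staircase();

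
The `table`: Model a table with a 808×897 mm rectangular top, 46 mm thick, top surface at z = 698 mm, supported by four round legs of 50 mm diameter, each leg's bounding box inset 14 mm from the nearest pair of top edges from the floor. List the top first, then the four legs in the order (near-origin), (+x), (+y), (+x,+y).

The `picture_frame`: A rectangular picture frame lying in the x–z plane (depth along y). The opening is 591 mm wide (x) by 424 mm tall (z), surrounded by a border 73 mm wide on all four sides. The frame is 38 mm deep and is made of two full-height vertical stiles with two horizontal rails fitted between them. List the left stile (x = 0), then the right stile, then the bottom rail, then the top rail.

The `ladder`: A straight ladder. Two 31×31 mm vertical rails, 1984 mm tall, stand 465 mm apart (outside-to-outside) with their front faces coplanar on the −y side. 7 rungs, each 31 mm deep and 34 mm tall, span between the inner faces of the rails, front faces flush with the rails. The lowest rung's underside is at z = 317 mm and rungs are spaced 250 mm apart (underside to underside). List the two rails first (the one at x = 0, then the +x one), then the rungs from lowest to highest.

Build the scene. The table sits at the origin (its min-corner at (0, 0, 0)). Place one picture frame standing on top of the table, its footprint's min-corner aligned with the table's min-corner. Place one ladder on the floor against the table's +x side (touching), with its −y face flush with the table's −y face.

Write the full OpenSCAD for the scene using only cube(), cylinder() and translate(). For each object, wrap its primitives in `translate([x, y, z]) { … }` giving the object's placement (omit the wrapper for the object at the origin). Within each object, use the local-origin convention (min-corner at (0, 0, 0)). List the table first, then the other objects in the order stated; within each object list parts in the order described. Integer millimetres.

translate([0, 0, 652]) cube([808, 897, 46]);
translate([39, 39, 0]) cylinder(h = 652, r = 25);
translate([769, 39, 0]) cylinder(h = 652, r = 25);
translate([39, 858, 0]) cylinder(h = 652, r = 25);
translate([769, 858, 0]) cylinder(h = 652, r = 25);
translate([0, 0, 698]) {
  cube([73, 38, 570]);
  translate([664, 0, 0]) cube([73, 38, 570]);
  translate([73, 0, 0]) cube([591, 38, 73]);
  translate([73, 0, 497]) cube([591, 38, 73]);
}
translate([808, 0, 0]) {
  cube([31, 31, 1984]);
  translate([434, 0, 0]) cube([31, 31, 1984]);
  translate([31, 0, 317]) cube([403, 31, 34]);
  translate([31, 0, 567]) cube([403, 31, 34]);
  translate([31, 0, 817]) cube([403, 31, 34]);
  translate([31, 0, 1067]) cube([403, 31, 34]);
  translate([31, 0, 1317]) cube([403, 31, 34]);
  translate([31, 0, 1567]) cube([403, 31, 34]);
  translate([31, 0, 1817]) cube([403, 31, 34]);
}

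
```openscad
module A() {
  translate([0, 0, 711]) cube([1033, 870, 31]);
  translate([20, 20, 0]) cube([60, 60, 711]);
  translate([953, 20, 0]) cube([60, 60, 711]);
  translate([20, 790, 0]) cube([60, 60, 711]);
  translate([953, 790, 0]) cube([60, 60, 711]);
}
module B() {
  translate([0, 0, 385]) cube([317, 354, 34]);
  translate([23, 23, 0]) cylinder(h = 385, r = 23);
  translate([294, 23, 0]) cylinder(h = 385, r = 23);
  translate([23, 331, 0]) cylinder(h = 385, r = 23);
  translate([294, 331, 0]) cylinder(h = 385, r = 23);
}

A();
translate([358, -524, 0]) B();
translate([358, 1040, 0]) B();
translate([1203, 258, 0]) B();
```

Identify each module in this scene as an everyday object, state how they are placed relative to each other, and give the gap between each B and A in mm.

Each stool's nearest face is 170 mm from the table's bounding box.

A is a table. B is a stool. Three stools sit around the table at the −y, +y, +x sides. The gap between each stool and the table is 170 mm.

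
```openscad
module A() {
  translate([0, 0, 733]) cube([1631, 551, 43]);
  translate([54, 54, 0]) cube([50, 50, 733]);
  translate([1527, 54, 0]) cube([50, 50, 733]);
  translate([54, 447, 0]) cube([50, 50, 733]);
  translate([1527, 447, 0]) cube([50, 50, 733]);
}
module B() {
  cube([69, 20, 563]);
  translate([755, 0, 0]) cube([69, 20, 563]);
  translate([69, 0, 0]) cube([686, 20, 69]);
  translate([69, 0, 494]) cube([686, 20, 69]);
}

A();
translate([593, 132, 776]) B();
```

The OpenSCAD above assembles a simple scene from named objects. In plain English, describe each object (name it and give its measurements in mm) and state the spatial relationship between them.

A is a table: top 1631 mm (x) × 551 mm (y), 43 mm thick, upper face at z = 776 mm, on four 50×50 mm square legs, each inset 54 mm from the nearest pair of top edges, running from z = 0 to the bottom of the top.

B is a rectangular picture frame lying in the x–z plane (depth along y). The opening is 686 mm wide (x) by 425 mm tall (z), surrounded by a border 69 mm wide on all four sides. The frame is 20 mm deep and is made of two full-height vertical stiles with two horizontal rails fitted between them.

The picture frame is on top of the table.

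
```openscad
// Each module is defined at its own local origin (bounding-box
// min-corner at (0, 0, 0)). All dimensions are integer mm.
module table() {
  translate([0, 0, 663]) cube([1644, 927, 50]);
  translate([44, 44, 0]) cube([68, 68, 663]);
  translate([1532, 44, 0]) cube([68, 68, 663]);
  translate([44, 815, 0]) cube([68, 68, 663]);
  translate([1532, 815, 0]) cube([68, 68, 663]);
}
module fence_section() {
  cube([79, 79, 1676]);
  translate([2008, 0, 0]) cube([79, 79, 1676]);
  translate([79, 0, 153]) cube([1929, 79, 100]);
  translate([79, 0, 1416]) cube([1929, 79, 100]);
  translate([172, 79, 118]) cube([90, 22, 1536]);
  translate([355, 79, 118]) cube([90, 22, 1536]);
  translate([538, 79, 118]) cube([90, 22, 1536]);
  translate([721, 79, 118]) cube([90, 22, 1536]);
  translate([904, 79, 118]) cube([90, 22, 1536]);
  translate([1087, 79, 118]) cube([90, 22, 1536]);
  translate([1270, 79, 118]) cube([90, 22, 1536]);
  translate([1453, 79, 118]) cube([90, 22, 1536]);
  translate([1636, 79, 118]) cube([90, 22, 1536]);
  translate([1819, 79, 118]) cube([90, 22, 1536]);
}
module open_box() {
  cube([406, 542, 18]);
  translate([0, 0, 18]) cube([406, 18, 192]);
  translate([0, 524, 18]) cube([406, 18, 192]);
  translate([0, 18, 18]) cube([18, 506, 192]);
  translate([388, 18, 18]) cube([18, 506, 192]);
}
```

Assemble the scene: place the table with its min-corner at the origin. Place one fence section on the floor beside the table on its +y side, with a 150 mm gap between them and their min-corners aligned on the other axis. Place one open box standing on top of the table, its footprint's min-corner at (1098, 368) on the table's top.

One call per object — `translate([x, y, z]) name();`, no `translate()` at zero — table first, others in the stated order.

table();
translate([0, 1077, 0]) fence_section();
translate([1098, 368, 713]) open_box();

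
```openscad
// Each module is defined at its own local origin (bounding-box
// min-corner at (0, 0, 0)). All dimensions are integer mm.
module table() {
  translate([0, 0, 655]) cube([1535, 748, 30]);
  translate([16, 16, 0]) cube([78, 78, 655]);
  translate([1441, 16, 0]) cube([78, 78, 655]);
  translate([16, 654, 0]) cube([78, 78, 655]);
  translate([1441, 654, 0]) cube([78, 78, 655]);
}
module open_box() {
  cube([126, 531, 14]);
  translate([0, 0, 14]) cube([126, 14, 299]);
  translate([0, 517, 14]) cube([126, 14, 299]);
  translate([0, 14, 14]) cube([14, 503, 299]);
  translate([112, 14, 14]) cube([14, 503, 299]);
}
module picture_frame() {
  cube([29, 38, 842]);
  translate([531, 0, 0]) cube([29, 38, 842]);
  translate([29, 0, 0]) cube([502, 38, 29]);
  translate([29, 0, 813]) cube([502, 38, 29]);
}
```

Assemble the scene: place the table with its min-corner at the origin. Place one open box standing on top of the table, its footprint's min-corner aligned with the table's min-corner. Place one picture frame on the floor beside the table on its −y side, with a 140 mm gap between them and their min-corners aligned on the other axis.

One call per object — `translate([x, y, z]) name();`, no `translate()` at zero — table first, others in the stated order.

table();
translate([0, 0, 685]) open_box();
translate([0, -178, 0]) picture_frame();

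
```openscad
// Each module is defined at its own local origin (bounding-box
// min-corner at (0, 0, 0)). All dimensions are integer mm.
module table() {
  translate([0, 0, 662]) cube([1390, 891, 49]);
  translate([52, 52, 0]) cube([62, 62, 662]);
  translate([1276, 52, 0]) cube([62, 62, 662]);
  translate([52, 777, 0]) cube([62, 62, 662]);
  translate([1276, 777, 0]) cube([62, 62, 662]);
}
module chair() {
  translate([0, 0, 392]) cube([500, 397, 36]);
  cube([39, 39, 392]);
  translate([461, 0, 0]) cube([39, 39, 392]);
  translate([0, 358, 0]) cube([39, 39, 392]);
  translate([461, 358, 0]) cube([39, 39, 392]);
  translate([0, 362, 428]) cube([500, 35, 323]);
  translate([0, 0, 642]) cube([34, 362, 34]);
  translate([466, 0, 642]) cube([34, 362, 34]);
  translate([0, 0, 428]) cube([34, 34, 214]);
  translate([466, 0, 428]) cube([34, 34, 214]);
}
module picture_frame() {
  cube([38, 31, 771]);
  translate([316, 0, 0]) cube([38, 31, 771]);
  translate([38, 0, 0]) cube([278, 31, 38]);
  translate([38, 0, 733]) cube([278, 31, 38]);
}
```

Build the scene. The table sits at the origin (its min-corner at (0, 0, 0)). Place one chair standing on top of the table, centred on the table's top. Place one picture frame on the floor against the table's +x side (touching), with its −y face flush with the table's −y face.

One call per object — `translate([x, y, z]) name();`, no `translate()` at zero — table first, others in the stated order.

table();
translate([445, 247, 711]) chair();
translate([1390, 0, 0]) picture_frame();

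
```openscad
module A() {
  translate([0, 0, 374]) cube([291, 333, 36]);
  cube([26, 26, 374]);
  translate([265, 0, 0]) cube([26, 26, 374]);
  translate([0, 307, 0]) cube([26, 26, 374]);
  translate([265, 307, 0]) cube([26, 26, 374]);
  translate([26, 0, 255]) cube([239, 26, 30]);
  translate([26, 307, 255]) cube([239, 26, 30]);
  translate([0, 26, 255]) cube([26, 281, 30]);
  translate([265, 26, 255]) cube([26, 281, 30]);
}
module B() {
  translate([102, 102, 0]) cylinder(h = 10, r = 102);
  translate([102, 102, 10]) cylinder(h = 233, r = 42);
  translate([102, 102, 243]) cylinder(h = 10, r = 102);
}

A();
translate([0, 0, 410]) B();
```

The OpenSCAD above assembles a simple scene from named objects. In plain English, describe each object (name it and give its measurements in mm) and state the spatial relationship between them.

A is a four-legged stool. The seat is a 291×333×36 mm slab whose top surface is at z = 410 mm; four square legs, each 26×26 mm in cross-section, run from the floor (z = 0) to the underside of the seat, each flush with a corner of the seat. Four stretchers, 26 mm wide and 30 mm tall, connect adjacent legs with their undersides at z = 255 mm, each running between the inner faces of the legs it joins and aligned with the legs' outer faces on the other axis.

B is a spool: two coaxial disc flanges of radius 102 mm and thickness 10 mm, joined by a core cylinder of radius 42 mm and height 233 mm. The lower flange rests on z = 0 and the three cylinders share a vertical axis.

The spool is on top of the stool.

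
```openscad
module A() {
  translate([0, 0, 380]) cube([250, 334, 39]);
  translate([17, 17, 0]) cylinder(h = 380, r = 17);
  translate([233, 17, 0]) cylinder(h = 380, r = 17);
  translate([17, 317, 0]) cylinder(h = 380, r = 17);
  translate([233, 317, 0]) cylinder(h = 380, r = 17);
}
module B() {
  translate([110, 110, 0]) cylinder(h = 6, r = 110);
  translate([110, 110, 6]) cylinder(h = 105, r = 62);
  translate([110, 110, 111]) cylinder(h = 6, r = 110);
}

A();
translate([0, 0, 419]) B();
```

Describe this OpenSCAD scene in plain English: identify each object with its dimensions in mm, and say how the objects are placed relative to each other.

A is a four-legged stool. The seat is a 250×334×39 mm slab whose top surface is at z = 419 mm; four round legs, each 34 mm in diameter, run from the floor (z = 0) to the underside of the seat, each leg's axis is inset half a diameter from the nearest pair of seat edges (so the leg's bounding box is flush with the corner).

B is a spool: two coaxial disc flanges of radius 110 mm and thickness 6 mm, joined by a core cylinder of radius 62 mm and height 105 mm. The lower flange rests on z = 0 and the three cylinders share a vertical axis.

The spool is on top of the stool.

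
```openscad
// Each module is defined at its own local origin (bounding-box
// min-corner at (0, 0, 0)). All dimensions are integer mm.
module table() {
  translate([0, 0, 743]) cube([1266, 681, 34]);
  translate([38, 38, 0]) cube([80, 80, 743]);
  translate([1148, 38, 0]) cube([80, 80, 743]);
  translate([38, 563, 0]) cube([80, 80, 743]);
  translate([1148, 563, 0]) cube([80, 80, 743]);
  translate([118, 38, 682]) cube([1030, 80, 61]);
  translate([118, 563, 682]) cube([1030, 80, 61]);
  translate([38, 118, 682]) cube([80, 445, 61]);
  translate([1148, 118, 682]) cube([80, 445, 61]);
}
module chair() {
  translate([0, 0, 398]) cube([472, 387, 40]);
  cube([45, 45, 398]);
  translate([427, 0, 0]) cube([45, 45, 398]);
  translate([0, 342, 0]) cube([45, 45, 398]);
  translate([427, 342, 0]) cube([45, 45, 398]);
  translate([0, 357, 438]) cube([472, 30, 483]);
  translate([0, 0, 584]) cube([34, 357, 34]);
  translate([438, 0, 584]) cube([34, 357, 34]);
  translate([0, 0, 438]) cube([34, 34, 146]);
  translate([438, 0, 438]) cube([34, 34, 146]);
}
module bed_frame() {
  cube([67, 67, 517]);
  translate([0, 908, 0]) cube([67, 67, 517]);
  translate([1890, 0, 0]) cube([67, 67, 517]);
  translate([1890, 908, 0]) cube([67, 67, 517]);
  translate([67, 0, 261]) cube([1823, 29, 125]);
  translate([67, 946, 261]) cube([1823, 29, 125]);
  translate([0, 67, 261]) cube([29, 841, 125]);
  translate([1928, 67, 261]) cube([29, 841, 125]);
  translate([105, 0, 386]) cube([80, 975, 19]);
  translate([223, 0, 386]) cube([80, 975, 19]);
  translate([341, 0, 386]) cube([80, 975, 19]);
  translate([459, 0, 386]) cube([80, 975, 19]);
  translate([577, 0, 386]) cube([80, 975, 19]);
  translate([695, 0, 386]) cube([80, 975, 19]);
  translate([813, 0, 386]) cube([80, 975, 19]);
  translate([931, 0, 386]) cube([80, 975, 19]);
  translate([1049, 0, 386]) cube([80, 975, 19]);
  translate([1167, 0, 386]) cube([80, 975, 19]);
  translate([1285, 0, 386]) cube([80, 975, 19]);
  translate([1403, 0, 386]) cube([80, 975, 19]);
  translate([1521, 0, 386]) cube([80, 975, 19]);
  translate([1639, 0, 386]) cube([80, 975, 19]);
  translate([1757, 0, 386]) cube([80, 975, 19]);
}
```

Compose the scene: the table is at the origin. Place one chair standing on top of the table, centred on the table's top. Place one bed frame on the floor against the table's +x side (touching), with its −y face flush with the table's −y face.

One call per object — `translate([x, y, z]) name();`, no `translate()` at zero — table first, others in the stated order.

table();
translate([397, 147, 777]) chair();
translate([1266, 0, 0]) bed_frame();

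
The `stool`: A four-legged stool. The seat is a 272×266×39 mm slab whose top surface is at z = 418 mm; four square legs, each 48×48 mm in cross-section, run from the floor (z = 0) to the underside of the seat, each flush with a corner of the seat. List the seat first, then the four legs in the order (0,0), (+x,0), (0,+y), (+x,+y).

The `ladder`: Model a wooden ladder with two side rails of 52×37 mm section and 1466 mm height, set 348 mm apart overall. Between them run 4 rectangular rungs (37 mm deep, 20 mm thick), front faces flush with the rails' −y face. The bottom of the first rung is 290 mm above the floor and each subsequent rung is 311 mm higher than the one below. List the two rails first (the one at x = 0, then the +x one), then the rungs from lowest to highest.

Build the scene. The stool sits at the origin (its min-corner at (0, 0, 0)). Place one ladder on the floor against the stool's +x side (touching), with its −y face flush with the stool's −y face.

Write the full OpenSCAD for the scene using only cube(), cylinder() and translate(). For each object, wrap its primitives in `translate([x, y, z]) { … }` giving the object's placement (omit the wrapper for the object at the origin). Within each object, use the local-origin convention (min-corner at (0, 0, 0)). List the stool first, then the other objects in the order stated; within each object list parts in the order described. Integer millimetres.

translate([0, 0, 379]) cube([272, 266, 39]);
cube([48, 48, 379]);
translate([224, 0, 0]) cube([48, 48, 379]);
translate([0, 218, 0]) cube([48, 48, 379]);
translate([224, 218, 0]) cube([48, 48, 379]);
translate([272, 0, 0]) {
  cube([52, 37, 1466]);
  translate([296, 0, 0]) cube([52, 37, 1466]);
  translate([52, 0, 290]) cube([244, 37, 20]);
  translate([52, 0, 601]) cube([244, 37, 20]);
  translate([52, 0, 912]) cube([244, 37, 20]);
  translate([52, 0, 1223]) cube([244, 37, 20]);
}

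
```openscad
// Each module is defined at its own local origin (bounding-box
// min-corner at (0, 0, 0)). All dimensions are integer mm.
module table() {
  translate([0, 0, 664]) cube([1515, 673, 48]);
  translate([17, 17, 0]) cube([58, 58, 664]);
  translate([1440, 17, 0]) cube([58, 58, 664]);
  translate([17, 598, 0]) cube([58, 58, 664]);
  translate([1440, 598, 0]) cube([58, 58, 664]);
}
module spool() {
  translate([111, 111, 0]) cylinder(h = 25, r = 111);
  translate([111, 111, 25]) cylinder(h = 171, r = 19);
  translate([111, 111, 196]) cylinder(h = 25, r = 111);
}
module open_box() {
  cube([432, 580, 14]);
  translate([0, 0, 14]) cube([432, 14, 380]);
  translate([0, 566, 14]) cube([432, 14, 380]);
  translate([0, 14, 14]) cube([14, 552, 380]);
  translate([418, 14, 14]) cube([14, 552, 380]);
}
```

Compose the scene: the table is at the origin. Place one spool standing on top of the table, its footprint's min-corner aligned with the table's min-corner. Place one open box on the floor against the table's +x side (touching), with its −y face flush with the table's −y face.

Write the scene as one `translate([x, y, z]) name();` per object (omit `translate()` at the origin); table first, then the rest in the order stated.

table();
translate([0, 0, 712]) spool();
translate([1515, 0, 0]) open_box();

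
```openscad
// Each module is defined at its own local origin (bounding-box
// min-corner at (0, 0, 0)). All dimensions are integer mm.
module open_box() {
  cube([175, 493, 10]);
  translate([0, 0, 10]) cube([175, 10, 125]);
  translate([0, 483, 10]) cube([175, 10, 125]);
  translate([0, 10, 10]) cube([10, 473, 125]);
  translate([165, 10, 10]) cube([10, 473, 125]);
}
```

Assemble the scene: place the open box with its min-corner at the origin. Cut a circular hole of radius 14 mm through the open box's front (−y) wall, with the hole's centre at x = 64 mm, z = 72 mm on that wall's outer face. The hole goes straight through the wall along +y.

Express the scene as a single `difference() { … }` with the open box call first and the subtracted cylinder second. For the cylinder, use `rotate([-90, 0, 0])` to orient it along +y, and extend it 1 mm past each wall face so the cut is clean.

difference() {
  open_box();
  translate([64, -1, 72]) rotate([-90, 0, 0]) cylinder(h = 12, r = 14);
}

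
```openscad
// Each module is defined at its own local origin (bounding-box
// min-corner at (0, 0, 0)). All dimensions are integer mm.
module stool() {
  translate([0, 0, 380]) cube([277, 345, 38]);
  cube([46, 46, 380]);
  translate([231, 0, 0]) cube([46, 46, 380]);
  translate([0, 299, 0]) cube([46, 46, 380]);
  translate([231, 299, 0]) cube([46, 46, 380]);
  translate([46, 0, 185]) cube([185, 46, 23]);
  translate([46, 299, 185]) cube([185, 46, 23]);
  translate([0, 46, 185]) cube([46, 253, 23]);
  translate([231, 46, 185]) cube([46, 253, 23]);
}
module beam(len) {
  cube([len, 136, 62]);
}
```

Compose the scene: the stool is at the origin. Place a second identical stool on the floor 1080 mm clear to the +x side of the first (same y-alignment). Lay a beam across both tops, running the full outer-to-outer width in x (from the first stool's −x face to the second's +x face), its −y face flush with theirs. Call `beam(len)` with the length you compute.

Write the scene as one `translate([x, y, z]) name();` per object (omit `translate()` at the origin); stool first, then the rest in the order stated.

stool();
translate([1357, 0, 0]) stool();
translate([0, 0, 418]) beam(1634);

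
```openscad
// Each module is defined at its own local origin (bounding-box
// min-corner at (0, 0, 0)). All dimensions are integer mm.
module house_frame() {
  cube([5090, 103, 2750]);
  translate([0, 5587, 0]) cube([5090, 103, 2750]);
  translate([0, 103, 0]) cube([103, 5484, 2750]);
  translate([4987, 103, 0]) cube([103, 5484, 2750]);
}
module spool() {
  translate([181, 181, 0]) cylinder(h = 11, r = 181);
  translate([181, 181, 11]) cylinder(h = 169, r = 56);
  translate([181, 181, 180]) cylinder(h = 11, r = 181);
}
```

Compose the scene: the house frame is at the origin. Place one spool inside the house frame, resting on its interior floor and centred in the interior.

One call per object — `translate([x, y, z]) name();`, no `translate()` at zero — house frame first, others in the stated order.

house_frame();
translate([2364, 2664, 0]) spool();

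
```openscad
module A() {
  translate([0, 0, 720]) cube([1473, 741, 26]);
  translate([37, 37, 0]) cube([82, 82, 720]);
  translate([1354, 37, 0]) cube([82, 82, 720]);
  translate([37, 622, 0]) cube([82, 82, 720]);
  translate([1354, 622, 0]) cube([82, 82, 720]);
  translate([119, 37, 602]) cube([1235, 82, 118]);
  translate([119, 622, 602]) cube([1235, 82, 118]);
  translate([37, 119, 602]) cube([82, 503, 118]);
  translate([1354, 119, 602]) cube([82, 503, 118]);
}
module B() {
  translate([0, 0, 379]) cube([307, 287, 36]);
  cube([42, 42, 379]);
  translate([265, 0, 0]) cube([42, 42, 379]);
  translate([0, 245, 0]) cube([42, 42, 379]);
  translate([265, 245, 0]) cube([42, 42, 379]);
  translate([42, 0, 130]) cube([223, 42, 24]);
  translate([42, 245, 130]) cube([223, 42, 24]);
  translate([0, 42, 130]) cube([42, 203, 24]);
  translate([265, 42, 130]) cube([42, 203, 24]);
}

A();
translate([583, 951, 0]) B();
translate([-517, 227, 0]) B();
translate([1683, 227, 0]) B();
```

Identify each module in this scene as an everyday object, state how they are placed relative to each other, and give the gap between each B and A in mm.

A is a table. B is a stool. Three stools sit around the table at the +y, −x, +x sides. The gap between each stool and the table is 210 mm.

Each stool's nearest face is 210 mm from the table's bounding box.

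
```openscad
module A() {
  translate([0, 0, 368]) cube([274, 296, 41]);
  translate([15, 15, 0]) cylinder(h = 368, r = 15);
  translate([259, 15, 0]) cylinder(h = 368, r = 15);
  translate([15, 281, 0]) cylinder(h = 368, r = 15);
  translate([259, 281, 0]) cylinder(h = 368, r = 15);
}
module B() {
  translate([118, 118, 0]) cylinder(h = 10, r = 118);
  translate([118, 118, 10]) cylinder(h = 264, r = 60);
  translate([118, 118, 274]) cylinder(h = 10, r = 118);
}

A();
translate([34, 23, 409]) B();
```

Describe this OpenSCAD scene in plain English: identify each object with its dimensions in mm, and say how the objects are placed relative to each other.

A is a four-legged stool. The seat is 274×296 mm, 41 mm thick, top at z = 409 mm. It stands on four round legs, each 30 mm in diameter, from z = 0 to the seat underside, each leg's axis is inset half a diameter from the nearest pair of seat edges (so the leg's bounding box is flush with the corner).

B is a spool: two coaxial disc flanges of radius 118 mm and thickness 10 mm, joined by a core cylinder of radius 60 mm and height 264 mm. The lower flange rests on z = 0 and the three cylinders share a vertical axis.

The spool is on top of the stool.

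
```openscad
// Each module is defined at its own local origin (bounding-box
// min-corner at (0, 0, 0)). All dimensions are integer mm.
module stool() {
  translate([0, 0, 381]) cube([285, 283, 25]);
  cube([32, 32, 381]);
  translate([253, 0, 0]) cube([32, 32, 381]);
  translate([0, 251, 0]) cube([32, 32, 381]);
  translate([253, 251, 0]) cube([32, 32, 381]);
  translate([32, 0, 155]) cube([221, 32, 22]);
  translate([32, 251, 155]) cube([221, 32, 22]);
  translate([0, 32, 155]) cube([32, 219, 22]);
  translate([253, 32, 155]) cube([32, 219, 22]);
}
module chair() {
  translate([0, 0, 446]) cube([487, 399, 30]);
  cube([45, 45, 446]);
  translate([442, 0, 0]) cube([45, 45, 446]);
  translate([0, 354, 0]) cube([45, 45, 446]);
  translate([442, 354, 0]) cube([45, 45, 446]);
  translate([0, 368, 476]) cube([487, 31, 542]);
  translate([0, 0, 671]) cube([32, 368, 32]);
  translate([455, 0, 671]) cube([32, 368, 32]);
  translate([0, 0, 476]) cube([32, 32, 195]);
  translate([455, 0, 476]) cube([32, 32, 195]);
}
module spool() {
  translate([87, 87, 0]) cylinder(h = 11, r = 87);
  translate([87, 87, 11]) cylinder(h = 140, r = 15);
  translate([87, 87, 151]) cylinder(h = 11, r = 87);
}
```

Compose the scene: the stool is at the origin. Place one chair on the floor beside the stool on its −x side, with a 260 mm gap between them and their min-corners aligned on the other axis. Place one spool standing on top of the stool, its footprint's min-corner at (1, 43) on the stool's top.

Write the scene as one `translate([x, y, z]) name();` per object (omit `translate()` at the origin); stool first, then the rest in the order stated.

stool();
translate([-747, 0, 0]) chair();
translate([1, 43, 406]) spool();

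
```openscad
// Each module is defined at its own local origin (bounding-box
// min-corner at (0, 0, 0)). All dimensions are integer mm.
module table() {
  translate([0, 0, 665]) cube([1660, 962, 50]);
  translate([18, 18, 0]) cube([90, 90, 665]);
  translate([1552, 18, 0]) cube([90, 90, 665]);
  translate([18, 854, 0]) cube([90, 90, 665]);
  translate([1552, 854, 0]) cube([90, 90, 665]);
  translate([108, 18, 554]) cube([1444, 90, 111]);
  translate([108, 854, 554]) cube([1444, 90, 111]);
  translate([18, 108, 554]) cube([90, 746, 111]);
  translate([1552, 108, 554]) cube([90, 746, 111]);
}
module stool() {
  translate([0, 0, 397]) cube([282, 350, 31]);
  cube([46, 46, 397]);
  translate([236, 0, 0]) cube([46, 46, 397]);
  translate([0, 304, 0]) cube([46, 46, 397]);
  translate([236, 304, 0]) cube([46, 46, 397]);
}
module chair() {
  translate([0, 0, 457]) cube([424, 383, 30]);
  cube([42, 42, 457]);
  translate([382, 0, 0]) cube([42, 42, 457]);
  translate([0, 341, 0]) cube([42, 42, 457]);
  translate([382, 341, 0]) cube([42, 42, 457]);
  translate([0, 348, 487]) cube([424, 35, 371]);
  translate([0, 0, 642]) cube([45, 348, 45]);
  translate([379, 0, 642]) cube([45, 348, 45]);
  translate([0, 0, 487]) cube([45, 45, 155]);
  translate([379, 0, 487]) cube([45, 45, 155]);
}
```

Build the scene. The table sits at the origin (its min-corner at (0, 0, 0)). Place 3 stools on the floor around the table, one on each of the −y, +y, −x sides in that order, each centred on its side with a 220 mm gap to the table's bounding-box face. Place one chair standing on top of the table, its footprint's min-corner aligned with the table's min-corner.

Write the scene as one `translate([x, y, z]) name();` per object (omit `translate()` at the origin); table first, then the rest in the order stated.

table();
translate([689, -570, 0]) stool();
translate([689, 1182, 0]) stool();
translate([-502, 306, 0]) stool();
translate([0, 0, 715]) chair();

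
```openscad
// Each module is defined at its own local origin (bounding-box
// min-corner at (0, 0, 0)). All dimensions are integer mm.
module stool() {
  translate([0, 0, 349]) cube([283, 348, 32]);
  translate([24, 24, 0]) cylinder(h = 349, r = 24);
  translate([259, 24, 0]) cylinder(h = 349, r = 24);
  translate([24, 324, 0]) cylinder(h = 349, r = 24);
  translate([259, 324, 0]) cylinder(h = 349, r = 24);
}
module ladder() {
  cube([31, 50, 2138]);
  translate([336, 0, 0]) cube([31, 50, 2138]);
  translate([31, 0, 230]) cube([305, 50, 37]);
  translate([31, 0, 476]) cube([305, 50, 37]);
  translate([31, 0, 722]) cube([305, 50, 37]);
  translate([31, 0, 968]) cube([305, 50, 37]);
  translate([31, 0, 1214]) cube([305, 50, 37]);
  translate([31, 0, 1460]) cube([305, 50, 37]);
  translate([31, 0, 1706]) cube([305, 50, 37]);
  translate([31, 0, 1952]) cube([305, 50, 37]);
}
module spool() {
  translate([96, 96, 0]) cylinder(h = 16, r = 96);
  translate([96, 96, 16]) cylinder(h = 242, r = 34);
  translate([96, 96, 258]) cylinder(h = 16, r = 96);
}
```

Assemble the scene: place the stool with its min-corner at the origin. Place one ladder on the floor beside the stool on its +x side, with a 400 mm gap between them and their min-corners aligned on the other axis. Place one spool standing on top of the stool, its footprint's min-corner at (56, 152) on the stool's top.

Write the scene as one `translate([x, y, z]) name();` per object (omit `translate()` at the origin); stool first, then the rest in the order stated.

stool();
translate([683, 0, 0]) ladder();
translate([56, 152, 381]) spool();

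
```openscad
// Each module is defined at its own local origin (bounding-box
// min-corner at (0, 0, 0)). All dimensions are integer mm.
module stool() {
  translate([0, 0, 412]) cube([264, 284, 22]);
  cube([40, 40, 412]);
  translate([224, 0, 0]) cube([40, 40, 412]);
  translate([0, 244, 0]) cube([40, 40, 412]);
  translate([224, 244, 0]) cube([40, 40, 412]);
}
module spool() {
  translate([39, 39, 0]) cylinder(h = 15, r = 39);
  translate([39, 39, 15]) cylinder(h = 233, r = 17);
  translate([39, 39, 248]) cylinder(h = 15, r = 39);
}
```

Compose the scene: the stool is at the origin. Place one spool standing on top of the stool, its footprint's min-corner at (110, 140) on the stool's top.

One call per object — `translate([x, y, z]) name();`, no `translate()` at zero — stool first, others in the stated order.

stool();
translate([110, 140, 434]) spool();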